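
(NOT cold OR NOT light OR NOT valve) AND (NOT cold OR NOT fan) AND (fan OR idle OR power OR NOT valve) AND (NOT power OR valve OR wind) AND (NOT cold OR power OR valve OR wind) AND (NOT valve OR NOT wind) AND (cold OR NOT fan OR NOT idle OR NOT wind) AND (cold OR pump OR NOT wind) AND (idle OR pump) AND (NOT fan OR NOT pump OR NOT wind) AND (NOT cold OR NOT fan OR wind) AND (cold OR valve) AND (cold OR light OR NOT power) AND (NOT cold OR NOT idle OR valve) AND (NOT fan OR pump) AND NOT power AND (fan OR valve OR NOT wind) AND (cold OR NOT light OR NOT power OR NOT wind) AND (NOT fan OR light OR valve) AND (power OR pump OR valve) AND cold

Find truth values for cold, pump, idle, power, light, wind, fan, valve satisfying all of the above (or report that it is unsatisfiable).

Unit clause (NOT power) forces power = False.
Unit clause (cold) forces cold = True.
In (NOT cold OR NOT fan) only NOT fan is left, so fan = False.
Set pump = True.
Try idle = False:
  (fan OR idle OR power OR NOT valve) forces valve = False.
  (NOT cold OR power OR valve OR wind) forces wind = True.
  clause (fan OR valve OR NOT wind) is falsified — backtrack.
So idle = True.
  then (NOT cold OR NOT idle OR valve) forces valve = True.
  then (NOT cold OR NOT light OR NOT valve) forces light = False.
  then (NOT valve OR NOT wind) forces wind = False.
All clauses satisfied.

cold: True; pump: True; idle: True; power: False; light: False; wind: False; fan: False; valve: True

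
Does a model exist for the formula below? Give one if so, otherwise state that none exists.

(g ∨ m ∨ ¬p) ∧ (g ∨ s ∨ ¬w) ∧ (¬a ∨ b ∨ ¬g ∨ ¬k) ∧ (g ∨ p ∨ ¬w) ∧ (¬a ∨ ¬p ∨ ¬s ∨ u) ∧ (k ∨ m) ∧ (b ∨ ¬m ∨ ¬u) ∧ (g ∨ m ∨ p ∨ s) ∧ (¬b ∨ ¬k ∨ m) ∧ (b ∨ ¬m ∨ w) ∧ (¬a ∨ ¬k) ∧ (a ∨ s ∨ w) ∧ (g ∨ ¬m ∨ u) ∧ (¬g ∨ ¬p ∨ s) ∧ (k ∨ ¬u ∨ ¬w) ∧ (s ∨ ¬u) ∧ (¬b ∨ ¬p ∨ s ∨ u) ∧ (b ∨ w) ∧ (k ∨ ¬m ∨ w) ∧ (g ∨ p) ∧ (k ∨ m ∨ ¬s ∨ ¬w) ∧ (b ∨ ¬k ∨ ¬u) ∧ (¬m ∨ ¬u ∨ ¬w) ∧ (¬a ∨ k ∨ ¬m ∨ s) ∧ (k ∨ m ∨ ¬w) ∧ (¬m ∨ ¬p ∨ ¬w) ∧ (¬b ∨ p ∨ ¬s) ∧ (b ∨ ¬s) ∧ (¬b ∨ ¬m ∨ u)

u = False; g = True; m = True; k = True; w = True; b = False; a = False; p = False; s = False

Set u = False.
Try g = False:
  (g ∨ ¬m ∨ u) forces m = False.
  (g ∨ m ∨ ¬p) forces p = False.
  clause (g ∨ p) is falsified — backtrack.
So g = True.
Set m = True.
  then (¬b ∨ ¬m ∨ u) forces b = False.
  then (b ∨ ¬m ∨ w) forces w = True.
  then (¬m ∨ ¬p ∨ ¬w) forces p = False.
  then (b ∨ ¬s) forces s = False.
Set k = True.
  then (¬a ∨ b ∨ ¬g ∨ ¬k) forces a = False.
All clauses satisfied.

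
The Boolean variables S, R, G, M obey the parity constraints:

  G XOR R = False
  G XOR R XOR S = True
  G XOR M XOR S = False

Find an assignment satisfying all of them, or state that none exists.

S: True; R: True; G: True; M: False

G XOR R = T XOR T = False ✓
G XOR R XOR S = T XOR T XOR T = True ✓
G XOR M XOR S = T XOR F XOR T = False ✓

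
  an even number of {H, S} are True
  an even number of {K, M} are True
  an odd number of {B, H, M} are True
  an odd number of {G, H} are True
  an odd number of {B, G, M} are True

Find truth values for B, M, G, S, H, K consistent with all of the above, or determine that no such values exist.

Unsatisfiable

Adding constraints 3, 4, 5 mod 2: every variable appears an even number of times on the left, so the left side is 0.
But the right sides sum to 1 (mod 2). 0 ≠ 1 — the system is inconsistent.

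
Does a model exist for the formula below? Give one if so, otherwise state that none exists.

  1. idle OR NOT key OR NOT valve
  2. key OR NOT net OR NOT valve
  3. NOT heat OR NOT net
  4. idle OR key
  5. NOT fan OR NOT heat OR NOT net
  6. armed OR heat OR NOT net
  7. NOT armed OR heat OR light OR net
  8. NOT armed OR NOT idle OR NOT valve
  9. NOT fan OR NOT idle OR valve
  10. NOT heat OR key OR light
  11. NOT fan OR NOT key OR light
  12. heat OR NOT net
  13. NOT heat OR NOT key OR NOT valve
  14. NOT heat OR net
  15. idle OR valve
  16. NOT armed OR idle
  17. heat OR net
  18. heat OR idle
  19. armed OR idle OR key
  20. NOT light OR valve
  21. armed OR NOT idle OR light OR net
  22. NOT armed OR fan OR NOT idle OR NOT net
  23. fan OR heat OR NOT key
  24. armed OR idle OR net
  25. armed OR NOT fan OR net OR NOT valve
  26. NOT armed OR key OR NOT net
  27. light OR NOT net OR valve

Case heat = True:
  (NOT heat OR NOT net) forces net = False.
  Clause (NOT heat OR net) is falsified — contradiction.
Case heat = False:
  (heat OR NOT net) forces net = False.
  Clause (heat OR net) is falsified — contradiction.
Both cases fail, so the formula is unsatisfiable.

Unsatisfiable — no assignment works.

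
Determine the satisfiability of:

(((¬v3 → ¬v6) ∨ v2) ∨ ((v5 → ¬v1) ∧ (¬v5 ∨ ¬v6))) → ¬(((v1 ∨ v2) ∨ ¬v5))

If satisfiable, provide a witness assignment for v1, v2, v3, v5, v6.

v1 = False, v2 = False, v3 = False, v5 = True, v6 = True

  (((¬v3 → ¬v6) ∨ v2) ∨ ((v5 → ¬v1) ∧ (¬v5 ∨ ¬v6))) → ¬(((v1 ∨ v2) ∨ ¬v5)) = True
    ((¬v3 → ¬v6) ∨ v2) ∨ ((v5 → ¬v1) ∧ (¬v5 ∨ ¬v6)) = False
      (¬v3 → ¬v6) ∨ v2 = False
        ¬v3 → ¬v6 = False
          ¬v3 = True
          ¬v6 = False
      (v5 → ¬v1) ∧ (¬v5 ∨ ¬v6) = False
        v5 → ¬v1 = True
          ¬v1 = True
        ¬v5 ∨ ¬v6 = False
          ¬v5 = False
          ¬v6 = False
    ¬(((v1 ∨ v2) ∨ ¬v5)) = True
      (v1 ∨ v2) ∨ ¬v5 = False
        v1 ∨ v2 = False
        ¬v5 = False
The formula evaluates to True.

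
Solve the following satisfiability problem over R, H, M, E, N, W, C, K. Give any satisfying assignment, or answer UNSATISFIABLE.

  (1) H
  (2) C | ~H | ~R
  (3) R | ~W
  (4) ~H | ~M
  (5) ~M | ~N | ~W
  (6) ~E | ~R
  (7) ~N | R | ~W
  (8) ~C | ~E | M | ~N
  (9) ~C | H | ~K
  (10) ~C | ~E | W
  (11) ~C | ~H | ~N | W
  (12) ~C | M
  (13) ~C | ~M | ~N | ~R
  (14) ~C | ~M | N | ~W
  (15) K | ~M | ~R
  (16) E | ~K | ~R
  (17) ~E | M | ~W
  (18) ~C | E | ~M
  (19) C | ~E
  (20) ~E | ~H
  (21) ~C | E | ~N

R: False, H: True, M: False, E: False, N: False, W: False, C: False, K: True

Unit clause (H) forces H = True.
In (~H | ~M) only ~M is left, so M = False.
In (~C | M) only ~C is left, so C = False.
In (C | ~E) only ~E is left, so E = False.
In (C | ~H | ~R) only ~R is left, so R = False.
In (R | ~W) only ~W is left, so W = False.
Set N = False.
Set K = True.
All clauses satisfied.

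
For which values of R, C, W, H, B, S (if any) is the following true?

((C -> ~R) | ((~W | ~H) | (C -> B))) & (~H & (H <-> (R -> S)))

R = True, C = True, W = True, H = False, B = True, S = False

  (C -> ~R) | ((~W | ~H) | (C -> B)) = True
    C -> ~R = False
      ~R = False
    (~W | ~H) | (C -> B) = True
      ~W | ~H = True
        ~W = False
        ~H = True
      C -> B = True
  ~H & (H <-> (R -> S)) = True
    ~H = True
    H <-> (R -> S) = True
      R -> S = False
Both conjuncts True, so the formula holds.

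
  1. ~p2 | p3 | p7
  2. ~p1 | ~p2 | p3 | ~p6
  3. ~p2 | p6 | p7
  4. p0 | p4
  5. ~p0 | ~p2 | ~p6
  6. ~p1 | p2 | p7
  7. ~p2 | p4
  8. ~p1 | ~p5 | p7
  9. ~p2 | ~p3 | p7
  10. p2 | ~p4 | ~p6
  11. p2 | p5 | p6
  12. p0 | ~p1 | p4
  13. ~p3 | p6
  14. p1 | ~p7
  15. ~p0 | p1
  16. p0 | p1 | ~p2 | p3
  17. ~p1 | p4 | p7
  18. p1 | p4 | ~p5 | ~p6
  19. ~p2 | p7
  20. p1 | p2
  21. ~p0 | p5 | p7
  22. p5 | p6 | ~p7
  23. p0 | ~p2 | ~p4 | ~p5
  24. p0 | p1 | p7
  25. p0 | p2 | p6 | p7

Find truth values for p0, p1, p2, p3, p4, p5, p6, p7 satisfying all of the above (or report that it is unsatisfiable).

p0 = True, p1 = True, p2 = False, p3 = True, p4 = False, p5 = True, p6 = True, p7 = True

Set p0 = True.
  then (~p0 | p1) forces p1 = True.
Set p2 = False.
  then (~p1 | p2 | p7) forces p7 = True.
Set p3 = True.
  then (~p3 | p6) forces p6 = True.
  then (p2 | ~p4 | ~p6) forces p4 = False.
Set p5 = True.
All clauses satisfied.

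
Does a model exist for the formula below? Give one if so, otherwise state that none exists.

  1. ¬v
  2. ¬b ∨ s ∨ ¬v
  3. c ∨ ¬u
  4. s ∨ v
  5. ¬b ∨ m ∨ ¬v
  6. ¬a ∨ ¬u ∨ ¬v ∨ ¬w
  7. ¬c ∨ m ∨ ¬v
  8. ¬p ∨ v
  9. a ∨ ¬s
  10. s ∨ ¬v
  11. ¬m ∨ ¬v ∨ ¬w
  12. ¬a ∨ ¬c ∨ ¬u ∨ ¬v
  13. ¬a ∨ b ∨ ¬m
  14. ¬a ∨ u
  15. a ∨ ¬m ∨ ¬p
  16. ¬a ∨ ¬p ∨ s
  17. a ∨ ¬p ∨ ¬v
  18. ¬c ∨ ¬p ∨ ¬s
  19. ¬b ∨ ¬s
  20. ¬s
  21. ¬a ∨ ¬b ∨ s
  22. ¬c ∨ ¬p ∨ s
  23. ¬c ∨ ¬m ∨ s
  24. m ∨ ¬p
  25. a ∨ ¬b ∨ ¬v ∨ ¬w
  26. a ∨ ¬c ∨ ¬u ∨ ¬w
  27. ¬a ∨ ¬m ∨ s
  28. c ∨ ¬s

Case v = True:
  Clause (¬v) is falsified — contradiction.
Case v = False:
  (s ∨ v) forces s = True.
  Clause (¬s) is falsified — contradiction.
Both cases fail, so the formula is unsatisfiable.

Unsatisfiable — no assignment works.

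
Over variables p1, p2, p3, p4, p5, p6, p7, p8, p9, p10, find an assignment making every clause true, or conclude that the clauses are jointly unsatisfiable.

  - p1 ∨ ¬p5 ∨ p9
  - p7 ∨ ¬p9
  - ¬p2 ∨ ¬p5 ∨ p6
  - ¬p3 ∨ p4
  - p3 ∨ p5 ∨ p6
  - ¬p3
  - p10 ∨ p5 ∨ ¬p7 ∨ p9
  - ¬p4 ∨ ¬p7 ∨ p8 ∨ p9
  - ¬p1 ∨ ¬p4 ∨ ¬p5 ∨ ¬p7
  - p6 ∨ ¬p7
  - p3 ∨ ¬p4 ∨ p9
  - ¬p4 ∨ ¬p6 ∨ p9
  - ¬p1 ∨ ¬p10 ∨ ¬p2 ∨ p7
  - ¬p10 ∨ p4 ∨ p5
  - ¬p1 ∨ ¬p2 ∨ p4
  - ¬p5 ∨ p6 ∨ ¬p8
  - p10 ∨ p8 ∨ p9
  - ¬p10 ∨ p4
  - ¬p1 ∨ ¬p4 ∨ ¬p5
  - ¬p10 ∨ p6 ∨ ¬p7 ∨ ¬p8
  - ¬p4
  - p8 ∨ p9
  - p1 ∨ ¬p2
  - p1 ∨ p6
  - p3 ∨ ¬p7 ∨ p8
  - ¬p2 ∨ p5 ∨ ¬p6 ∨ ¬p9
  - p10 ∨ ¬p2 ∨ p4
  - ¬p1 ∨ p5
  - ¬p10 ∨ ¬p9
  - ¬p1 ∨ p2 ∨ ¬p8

p1: False; p2: False; p3: False; p4: False; p5: False; p6: True; p7: False; p8: True; p9: False; p10: False

Unit clause (¬p3) forces p3 = False.
Unit clause (¬p4) forces p4 = False.
In (¬p10 ∨ p4) only ¬p10 is left, so p10 = False.
In (p10 ∨ ¬p2 ∨ p4) only ¬p2 is left, so p2 = False.
Set p1 = False.
  then (p1 ∨ p6) forces p6 = True.
Set p5 = False.
Set p7 = False.
  then (p7 ∨ ¬p9) forces p9 = False.
  then (p10 ∨ p8 ∨ p9) forces p8 = True.
All clauses satisfied.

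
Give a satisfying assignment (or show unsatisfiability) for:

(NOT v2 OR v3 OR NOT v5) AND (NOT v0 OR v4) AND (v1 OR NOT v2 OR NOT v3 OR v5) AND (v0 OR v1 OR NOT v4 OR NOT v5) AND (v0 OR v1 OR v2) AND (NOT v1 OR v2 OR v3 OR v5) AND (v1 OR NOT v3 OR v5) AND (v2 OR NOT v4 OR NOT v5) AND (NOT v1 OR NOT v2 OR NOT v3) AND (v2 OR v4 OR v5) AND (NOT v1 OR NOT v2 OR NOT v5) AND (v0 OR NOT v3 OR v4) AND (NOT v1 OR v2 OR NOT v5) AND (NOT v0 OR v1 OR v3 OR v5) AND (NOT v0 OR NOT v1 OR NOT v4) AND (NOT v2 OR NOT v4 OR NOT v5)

Set v0 = False.
Set v1 = True.
Set v2 = False.
  then (NOT v1 OR v2 OR NOT v5) forces v5 = False.
  then (NOT v1 OR v2 OR v3 OR v5) forces v3 = True.
  then (v2 OR v4 OR v5) forces v4 = True.
All clauses satisfied.

v0: False, v1: True, v2: False, v3: True, v4: True, v5: False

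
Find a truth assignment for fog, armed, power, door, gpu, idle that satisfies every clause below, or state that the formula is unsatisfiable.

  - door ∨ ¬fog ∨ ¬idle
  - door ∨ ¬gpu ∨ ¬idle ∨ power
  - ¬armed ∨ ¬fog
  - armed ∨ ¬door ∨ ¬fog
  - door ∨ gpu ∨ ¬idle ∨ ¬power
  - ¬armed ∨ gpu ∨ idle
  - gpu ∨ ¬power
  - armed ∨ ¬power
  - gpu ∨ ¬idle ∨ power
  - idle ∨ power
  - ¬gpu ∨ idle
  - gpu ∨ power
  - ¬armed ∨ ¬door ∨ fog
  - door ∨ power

Try fog = True:
  (¬armed ∨ ¬fog) forces armed = False.
  (armed ∨ ¬door ∨ ¬fog) forces door = False.
  (door ∨ ¬fog ∨ ¬idle) forces idle = False.
  (armed ∨ ¬power) forces power = False.
  clause (idle ∨ power) is falsified — backtrack.
So fog = False.
Set armed = True.
  then (¬armed ∨ ¬door ∨ fog) forces door = False.
  then (door ∨ power) forces power = True.
  then (gpu ∨ ¬power) forces gpu = True.
  then (¬gpu ∨ idle) forces idle = True.
All clauses satisfied.

fog = False, armed = True, power = True, door = False, gpu = True, idle = True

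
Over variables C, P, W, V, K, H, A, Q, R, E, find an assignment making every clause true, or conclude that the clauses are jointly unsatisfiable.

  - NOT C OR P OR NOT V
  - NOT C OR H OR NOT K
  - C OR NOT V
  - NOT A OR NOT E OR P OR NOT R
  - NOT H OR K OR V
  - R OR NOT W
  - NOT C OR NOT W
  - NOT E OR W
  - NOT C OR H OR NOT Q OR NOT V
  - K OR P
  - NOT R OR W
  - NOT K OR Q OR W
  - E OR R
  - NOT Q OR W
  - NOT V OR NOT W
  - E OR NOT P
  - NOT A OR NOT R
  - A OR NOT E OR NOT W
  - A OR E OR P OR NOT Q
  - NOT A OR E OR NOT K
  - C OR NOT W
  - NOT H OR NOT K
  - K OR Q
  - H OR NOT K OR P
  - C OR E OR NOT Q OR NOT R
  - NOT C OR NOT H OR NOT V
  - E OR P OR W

UNSATISFIABLE

Case W = True:
  (R OR NOT W) forces R = True.
  (NOT C OR NOT W) forces C = False.
  Clause (C OR NOT W) is falsified — contradiction.
Case W = False:
  (NOT E OR W) forces E = False.
  (NOT R OR W) forces R = False.
  Clause (E OR R) is falsified — contradiction.
Both cases fail, so the formula is unsatisfiable.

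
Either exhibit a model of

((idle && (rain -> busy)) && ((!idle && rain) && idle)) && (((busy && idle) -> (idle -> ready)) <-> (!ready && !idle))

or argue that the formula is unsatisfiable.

Unsatisfiable

Case idle = True: the conjunct !idle is False.
Case idle = False: the conjunct idle is False.
Both cases fail — unsatisfiable.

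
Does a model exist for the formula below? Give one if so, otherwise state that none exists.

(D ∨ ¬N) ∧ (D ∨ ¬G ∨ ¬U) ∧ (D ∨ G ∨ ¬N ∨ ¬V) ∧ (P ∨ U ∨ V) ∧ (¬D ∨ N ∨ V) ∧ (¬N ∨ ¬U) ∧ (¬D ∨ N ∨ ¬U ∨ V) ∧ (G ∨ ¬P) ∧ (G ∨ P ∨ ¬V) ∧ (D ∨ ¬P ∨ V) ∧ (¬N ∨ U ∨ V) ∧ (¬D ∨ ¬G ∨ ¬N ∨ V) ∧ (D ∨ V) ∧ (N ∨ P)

N = False, D = False, G = True, U = False, V = True, P = True

Set N = False.
  then (N ∨ P) forces P = True.
  then (G ∨ ¬P) forces G = True.
Set D = False.
  then (D ∨ ¬G ∨ ¬U) forces U = False.
  then (D ∨ ¬P ∨ V) forces V = True.
All clauses satisfied.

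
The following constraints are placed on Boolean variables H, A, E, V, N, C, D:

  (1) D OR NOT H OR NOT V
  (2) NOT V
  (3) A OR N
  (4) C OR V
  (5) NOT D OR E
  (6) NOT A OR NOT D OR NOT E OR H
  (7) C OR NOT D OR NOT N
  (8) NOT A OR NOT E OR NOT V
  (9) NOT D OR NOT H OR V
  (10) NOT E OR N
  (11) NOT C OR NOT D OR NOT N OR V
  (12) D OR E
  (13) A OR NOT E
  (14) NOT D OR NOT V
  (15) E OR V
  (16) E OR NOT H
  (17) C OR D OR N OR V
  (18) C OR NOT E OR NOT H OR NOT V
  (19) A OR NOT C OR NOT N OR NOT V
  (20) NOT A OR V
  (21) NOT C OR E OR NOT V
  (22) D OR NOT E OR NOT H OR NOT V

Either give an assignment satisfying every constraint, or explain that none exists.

Case V = True:
  Clause (NOT V) is falsified — contradiction.
Case V = False:
  (C OR V) forces C = True.
  (E OR V) forces E = True.
  (NOT E OR N) forces N = True.
  (NOT C OR NOT D OR NOT N OR V) forces D = False.
  (A OR NOT E) forces A = True.
  Clause (NOT A OR V) is falsified — contradiction.
Both cases fail, so the formula is unsatisfiable.

The formula is unsatisfiable.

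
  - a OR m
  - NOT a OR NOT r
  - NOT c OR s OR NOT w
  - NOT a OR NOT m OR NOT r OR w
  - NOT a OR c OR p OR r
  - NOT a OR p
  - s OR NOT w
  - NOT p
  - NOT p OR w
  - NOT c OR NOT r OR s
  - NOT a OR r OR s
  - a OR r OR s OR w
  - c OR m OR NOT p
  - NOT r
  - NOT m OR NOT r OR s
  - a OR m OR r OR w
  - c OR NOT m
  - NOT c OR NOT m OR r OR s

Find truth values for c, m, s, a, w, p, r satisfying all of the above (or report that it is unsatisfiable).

Unit clause (NOT p) forces p = False.
Unit clause (NOT r) forces r = False.
In (NOT a OR p) only NOT a is left, so a = False.
In (a OR m) only m is left, so m = True.
In (c OR NOT m) only c is left, so c = True.
In (NOT c OR NOT m OR r OR s) only s is left, so s = True.
Set w = False.
All clauses satisfied.

c = True, m = True, s = True, a = False, w = False, p = False, r = False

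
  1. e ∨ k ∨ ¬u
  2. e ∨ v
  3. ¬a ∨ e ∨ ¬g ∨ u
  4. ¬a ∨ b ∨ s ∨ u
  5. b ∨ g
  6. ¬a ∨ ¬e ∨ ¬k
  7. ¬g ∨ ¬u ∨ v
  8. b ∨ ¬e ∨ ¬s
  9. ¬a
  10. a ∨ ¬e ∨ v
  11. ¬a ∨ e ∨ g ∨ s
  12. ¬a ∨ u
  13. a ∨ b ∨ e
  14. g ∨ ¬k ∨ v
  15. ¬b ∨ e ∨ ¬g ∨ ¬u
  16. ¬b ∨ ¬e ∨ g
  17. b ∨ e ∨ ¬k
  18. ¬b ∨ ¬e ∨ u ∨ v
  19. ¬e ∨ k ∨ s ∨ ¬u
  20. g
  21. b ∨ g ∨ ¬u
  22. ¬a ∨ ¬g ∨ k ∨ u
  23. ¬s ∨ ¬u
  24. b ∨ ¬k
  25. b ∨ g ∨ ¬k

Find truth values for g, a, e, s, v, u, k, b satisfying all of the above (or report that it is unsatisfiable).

g = True, a = False, e = True, s = True, v = True, u = False, k = False, b = True

Unit clause (¬a) forces a = False.
Unit clause (g) forces g = True.
Set e = True.
  then (a ∨ ¬e ∨ v) forces v = True.
Set s = True.
  then (b ∨ ¬e ∨ ¬s) forces b = True.
  then (¬s ∨ ¬u) forces u = False.
Set k = False.
All clauses satisfied.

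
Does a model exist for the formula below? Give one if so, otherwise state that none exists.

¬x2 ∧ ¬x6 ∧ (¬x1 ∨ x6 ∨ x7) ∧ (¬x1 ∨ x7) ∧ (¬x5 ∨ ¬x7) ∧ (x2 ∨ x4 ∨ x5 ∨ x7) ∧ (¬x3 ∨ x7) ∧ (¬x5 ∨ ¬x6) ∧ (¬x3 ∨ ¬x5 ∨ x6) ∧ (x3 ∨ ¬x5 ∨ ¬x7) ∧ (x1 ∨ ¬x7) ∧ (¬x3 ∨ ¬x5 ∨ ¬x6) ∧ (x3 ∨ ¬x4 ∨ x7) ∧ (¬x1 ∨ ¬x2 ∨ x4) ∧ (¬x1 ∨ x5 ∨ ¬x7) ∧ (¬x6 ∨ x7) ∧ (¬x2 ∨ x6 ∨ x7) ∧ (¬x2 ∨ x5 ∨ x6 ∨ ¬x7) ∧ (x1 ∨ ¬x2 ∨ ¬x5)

Unit clause (¬x2) forces x2 = False.
Unit clause (¬x6) forces x6 = False.
Try x1 = True:
  (¬x1 ∨ x6 ∨ x7) forces x7 = True.
  (¬x5 ∨ ¬x7) forces x5 = False.
  clause (¬x1 ∨ x5 ∨ ¬x7) is falsified — backtrack.
So x1 = False.
  then (x1 ∨ ¬x7) forces x7 = False.
  then (¬x3 ∨ x7) forces x3 = False.
  then (x3 ∨ ¬x4 ∨ x7) forces x4 = False.
  then (x2 ∨ x4 ∨ x5 ∨ x7) forces x5 = True.
All clauses satisfied.

x1=F; x2=F; x3=F; x4=F; x5=T; x6=F; x7=F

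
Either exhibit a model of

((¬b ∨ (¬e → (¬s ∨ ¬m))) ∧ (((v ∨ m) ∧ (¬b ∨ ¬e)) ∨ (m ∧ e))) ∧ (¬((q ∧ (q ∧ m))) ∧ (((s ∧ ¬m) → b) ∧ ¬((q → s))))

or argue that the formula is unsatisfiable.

m = False, s = False, v = True, b = False, e = True, q = True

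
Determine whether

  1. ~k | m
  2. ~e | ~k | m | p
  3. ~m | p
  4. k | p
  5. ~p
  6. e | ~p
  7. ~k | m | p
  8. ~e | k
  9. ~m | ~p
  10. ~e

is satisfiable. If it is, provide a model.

Unsatisfiable

Case p = True:
  Clause (~p) is falsified — contradiction.
Case p = False:
  (~m | p) forces m = False.
  (~k | m) forces k = False.
  Clause (k | p) is falsified — contradiction.
Both cases fail, so the formula is unsatisfiable.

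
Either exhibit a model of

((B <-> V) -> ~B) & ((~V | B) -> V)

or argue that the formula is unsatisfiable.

V = True; B = False

  (B <-> V) -> ~B = True
    B <-> V = False
    ~B = True
  (~V | B) -> V = True
    ~V | B = False
      ~V = False
Both conjuncts True, so the formula holds.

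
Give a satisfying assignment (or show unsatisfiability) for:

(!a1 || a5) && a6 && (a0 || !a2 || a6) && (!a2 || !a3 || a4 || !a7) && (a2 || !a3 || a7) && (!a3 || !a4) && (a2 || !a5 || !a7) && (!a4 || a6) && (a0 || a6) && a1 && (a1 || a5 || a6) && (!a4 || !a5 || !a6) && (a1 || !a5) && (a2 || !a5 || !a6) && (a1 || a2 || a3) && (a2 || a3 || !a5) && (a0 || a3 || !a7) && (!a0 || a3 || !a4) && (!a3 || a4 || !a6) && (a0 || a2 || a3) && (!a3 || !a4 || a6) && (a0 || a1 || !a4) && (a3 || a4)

UNSATISFIABLE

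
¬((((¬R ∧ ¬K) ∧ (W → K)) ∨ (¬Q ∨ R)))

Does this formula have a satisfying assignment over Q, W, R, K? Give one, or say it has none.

Q: True; W: False; R: False; K: True

  ¬((((¬R ∧ ¬K) ∧ (W → K)) ∨ (¬Q ∨ R))) = True
    ((¬R ∧ ¬K) ∧ (W → K)) ∨ (¬Q ∨ R) = False
      (¬R ∧ ¬K) ∧ (W → K) = False
        ¬R ∧ ¬K = False
          ¬R = True
          ¬K = False
        W → K = True
      ¬Q ∨ R = False
        ¬Q = False
The formula evaluates to True.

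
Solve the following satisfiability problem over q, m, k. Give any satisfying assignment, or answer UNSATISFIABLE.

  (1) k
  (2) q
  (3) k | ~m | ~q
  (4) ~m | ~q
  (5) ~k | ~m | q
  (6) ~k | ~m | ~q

q = True, m = False, k = True

Unit clause (k) forces k = True.
Unit clause (q) forces q = True.
In (~m | ~q) only ~m is left, so m = False.
Check each clause:
  (k): k holds.
  (q): q holds.
  (k | ~m | ~q): k holds.
  (~m | ~q): ~m holds.
  (~k | ~m | q): ~m holds.
  (~k | ~m | ~q): ~m holds.
All clauses satisfied.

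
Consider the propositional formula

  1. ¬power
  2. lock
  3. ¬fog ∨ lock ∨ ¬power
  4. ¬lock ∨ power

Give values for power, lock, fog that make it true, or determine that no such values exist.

The formula is unsatisfiable.

Case power = True:
  Clause (¬power) is falsified — contradiction.
Case power = False:
  (lock) forces lock = True.
  Clause (¬lock ∨ power) is falsified — contradiction.
Both cases fail, so the formula is unsatisfiable.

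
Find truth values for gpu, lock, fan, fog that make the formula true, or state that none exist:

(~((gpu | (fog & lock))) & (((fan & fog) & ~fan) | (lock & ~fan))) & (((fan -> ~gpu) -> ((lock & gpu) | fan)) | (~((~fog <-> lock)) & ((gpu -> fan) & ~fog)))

Case fan = True: the conjunct ((fan & fog) & ~fan) | (lock & ~fan) becomes (fog & False) | (lock & False) = False.
Case fan = False: the formula simplifies to (~((gpu | (fog & lock))) & lock) & ((lock & gpu) | (~((~fog <-> lock)) & (~gpu & ~fog))).
  gpu = True: the conjunct ~((gpu | (fog & lock))) becomes ~((True | (fog & lock))) = False.
  gpu = False: simplifies to (~((fog & lock)) & lock) & (~((~fog <-> lock)) & ~fog).
    fog = True: the conjunct ~fog is False.
    fog = False: simplifies to lock & ~lock.
      lock = True: the conjunct ~lock is False.
      lock = False: the conjunct lock is False.
Both cases fail — unsatisfiable.

No satisfying assignment exists.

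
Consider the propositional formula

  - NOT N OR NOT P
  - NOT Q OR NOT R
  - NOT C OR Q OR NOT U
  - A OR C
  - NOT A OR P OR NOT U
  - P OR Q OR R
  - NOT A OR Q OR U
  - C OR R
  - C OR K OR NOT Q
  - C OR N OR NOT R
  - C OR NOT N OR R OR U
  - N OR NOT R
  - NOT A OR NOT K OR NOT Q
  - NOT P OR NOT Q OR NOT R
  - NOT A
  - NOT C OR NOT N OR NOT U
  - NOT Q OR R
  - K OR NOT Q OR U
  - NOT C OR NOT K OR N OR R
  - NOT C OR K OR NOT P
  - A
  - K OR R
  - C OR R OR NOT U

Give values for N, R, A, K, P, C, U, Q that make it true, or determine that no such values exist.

UNSATISFIABLE

Case A = True:
  Clause (NOT A) is falsified — contradiction.
Case A = False:
  Clause (A) is falsified — contradiction.
Both cases fail, so the formula is unsatisfiable.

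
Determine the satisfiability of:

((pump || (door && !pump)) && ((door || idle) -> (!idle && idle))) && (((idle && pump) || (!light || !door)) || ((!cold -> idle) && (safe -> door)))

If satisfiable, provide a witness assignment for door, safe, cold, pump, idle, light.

door=F, safe=T, cold=F, pump=T, idle=F, light=F

  (pump || (door && !pump)) && ((door || idle) -> (!idle && idle)) = True
    pump || (door && !pump) = True
      door && !pump = False
        !pump = False
    (door || idle) -> (!idle && idle) = True
      door || idle = False
      !idle && idle = False
        !idle = True
  ((idle && pump) || (!light || !door)) || ((!cold -> idle) && (safe -> door)) = True
    (idle && pump) || (!light || !door) = True
      idle && pump = False
      !light || !door = True
        !light = True
        !door = True
    (!cold -> idle) && (safe -> door) = False
      !cold -> idle = False
        !cold = True
      safe -> door = False
Both conjuncts True, so the formula holds.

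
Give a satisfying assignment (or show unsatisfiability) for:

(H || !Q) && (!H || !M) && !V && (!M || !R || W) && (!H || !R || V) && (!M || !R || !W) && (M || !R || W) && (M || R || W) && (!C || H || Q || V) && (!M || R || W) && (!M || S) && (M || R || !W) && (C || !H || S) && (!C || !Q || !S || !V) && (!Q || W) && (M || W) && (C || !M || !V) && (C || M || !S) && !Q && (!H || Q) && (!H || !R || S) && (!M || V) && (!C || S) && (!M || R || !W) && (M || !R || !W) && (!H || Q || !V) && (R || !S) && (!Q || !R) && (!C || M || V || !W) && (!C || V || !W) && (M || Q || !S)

Case V = True:
  Clause (!V) is falsified — contradiction.
Case V = False:
  (!Q) forces Q = False.
  (!H || Q) forces H = False.
  (!C || H || Q || V) forces C = False.
  (!M || V) forces M = False.
  (M || W) forces W = True.
  (M || R || !W) forces R = True.
  Clause (M || !R || !W) is falsified — contradiction.
Both cases fail, so the formula is unsatisfiable.

Unsatisfiable — no assignment works.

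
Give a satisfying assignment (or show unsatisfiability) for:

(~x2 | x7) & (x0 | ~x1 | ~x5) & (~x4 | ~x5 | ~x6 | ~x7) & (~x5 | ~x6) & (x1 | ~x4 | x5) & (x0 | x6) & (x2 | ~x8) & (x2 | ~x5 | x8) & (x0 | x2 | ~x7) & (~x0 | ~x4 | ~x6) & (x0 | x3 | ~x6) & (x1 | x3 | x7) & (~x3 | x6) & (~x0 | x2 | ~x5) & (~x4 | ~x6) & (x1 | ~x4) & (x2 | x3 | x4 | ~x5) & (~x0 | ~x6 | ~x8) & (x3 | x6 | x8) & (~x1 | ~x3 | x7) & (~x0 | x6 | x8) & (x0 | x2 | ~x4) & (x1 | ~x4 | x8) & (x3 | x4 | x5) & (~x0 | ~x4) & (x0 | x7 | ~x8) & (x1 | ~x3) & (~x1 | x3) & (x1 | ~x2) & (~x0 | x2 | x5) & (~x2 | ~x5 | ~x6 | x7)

Set x0 = False.
  then (x0 | x6) forces x6 = True.
  then (x0 | x3 | ~x6) forces x3 = True.
  then (~x4 | ~x6) forces x4 = False.
  then (x1 | ~x3) forces x1 = True.
  then (x0 | ~x1 | ~x5) forces x5 = False.
  then (~x1 | ~x3 | x7) forces x7 = True.
  then (x0 | x2 | ~x7) forces x2 = True.
Set x8 = False.
All clauses satisfied.

x0: False; x1: True; x2: True; x3: True; x4: False; x5: False; x6: True; x7: True; x8: False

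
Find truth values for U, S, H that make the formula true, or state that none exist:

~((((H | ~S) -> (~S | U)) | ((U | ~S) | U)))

U = False, S = True, H = True

  ~((((H | ~S) -> (~S | U)) | ((U | ~S) | U))) = True
    ((H | ~S) -> (~S | U)) | ((U | ~S) | U) = False
      (H | ~S) -> (~S | U) = False
        H | ~S = True
          ~S = False
        ~S | U = False
          ~S = False
      (U | ~S) | U = False
        U | ~S = False
          ~S = False
The formula evaluates to True.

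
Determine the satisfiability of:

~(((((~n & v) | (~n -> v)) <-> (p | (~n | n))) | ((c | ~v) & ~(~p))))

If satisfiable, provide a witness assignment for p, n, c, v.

p=F, n=F, c=F, v=F

  ~(((((~n & v) | (~n -> v)) <-> (p | (~n | n))) | ((c | ~v) & ~(~p)))) = True
    (((~n & v) | (~n -> v)) <-> (p | (~n | n))) | ((c | ~v) & ~(~p)) = False
      ((~n & v) | (~n -> v)) <-> (p | (~n | n)) = False
        (~n & v) | (~n -> v) = False
          ~n & v = False
            ~n = True
          ~n -> v = False
            ~n = True
        p | (~n | n) = True
          ~n | n = True
            ~n = True
      (c | ~v) & ~(~p) = False
        c | ~v = True
          ~v = True
        ~(~p) = False
          ~p = True
The formula evaluates to True.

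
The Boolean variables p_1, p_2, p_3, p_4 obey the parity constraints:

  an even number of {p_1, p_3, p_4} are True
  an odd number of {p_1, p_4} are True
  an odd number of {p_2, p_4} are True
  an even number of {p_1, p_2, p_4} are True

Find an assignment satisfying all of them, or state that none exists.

p_1 = True; p_2 = True; p_3 = True; p_4 = False

{p_1, p_3, p_4}: 2 true → even ✓
{p_1, p_4}: 1 true → odd ✓
{p_2, p_4}: 1 true → odd ✓
{p_1, p_2, p_4}: 2 true → even ✓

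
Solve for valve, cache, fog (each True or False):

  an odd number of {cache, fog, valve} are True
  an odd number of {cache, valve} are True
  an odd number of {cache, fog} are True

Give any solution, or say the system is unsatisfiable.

valve = False, cache = True, fog = False

{cache, fog, valve}: 1 true → odd ✓
{cache, valve}: 1 true → odd ✓
{cache, fog}: 1 true → odd ✓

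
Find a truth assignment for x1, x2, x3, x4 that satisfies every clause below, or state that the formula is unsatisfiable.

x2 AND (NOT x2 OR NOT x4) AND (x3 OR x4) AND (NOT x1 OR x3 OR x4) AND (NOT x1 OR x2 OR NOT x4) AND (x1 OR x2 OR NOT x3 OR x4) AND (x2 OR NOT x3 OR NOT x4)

x1: False, x2: True, x3: True, x4: False

Unit clause (x2) forces x2 = True.
In (NOT x2 OR NOT x4) only NOT x4 is left, so x4 = False.
In (x3 OR x4) only x3 is left, so x3 = True.
Set x1 = False.
Check each clause:
  (x2): x2 holds.
  (NOT x2 OR NOT x4): NOT x4 holds.
  (x3 OR x4): x3 holds.
  (NOT x1 OR x3 OR x4): NOT x1 holds.
  (NOT x1 OR x2 OR NOT x4): NOT x1 holds.
  (x1 OR x2 OR NOT x3 OR x4): x2 holds.
  (x2 OR NOT x3 OR NOT x4): x2 holds.
All clauses satisfied.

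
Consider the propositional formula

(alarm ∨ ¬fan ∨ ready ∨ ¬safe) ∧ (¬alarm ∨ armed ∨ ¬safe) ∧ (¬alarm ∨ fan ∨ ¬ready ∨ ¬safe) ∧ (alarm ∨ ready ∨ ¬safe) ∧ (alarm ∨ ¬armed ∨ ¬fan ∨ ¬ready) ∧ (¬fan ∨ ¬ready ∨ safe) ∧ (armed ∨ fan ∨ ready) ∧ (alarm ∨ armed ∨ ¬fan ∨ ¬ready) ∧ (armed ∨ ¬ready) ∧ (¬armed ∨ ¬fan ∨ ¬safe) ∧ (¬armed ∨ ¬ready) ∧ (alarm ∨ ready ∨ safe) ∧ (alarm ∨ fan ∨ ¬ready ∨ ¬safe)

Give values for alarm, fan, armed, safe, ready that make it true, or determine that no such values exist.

Set alarm = True.
Set fan = False.
Try armed = False:
  (¬alarm ∨ armed ∨ ¬safe) forces safe = False.
  (armed ∨ fan ∨ ready) forces ready = True.
  clause (armed ∨ ¬ready) is falsified — backtrack.
So armed = True.
  then (¬armed ∨ ¬ready) forces ready = False.
Set safe = False.
All clauses satisfied.

alarm = True, fan = False, armed = True, safe = False, ready = False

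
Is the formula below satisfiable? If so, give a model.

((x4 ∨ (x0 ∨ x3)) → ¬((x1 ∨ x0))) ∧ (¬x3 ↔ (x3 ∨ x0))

Case x3 = True: the conjunct ¬x3 ↔ (x3 ∨ x0) becomes ¬True ↔ (True ∨ x0) = False.
Case x3 = False: the formula simplifies to ((x4 ∨ x0) → ¬((x1 ∨ x0))) ∧ x0.
  x0 = True: the conjunct (x4 ∨ x0) → ¬((x1 ∨ x0)) becomes (x4 ∨ True) → ¬True = False.
  x0 = False: the conjunct x0 is False.
Both cases fail — unsatisfiable.

UNSATISFIABLE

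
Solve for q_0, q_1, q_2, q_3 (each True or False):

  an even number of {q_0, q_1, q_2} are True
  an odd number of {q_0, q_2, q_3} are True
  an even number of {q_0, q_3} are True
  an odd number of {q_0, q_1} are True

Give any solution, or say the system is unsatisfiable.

q_0: True, q_1: False, q_2: True, q_3: True

{q_0, q_1, q_2}: 2 true → even ✓
{q_0, q_2, q_3}: 3 true → odd ✓
{q_0, q_3}: 2 true → even ✓
{q_0, q_1}: 1 true → odd ✓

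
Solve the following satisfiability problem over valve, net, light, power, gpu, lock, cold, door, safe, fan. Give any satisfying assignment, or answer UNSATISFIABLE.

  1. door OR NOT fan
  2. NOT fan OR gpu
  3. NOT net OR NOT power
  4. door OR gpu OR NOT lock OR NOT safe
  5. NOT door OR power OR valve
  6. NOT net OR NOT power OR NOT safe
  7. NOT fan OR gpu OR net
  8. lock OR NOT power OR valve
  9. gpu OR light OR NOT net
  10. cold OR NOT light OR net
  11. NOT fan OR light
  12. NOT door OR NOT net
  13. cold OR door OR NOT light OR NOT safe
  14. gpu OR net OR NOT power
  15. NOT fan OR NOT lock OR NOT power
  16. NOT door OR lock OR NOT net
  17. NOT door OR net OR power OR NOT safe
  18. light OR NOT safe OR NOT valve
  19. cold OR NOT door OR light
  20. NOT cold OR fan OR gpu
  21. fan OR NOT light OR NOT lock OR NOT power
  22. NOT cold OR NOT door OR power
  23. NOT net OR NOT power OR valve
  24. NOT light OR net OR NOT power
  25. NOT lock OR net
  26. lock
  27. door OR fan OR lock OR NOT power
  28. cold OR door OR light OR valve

valve: False, net: True, light: True, power: False, gpu: True, lock: True, cold: True, door: False, safe: False, fan: False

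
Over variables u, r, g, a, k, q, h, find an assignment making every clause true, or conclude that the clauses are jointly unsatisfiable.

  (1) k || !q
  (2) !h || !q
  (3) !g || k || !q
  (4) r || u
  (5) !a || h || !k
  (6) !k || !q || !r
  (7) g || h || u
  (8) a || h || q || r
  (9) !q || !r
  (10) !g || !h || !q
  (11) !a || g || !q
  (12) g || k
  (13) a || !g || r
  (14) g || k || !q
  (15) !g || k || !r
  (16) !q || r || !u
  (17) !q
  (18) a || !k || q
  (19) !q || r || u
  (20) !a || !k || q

u = True, r = False, g = True, a = True, k = False, q = False, h = False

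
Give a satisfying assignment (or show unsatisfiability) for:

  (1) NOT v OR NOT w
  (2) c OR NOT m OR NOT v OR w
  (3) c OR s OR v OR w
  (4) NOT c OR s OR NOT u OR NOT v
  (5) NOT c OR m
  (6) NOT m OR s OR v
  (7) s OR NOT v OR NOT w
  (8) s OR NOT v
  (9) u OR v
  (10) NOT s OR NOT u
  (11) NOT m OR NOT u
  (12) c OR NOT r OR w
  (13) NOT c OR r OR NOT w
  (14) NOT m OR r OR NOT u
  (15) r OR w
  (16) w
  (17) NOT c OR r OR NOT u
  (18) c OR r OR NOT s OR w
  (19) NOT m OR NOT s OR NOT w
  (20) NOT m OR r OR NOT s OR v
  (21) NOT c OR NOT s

Unit clause (w) forces w = True.
In (NOT v OR NOT w) only NOT v is left, so v = False.
In (u OR v) only u is left, so u = True.
In (NOT s OR NOT u) only NOT s is left, so s = False.
In (NOT m OR NOT u) only NOT m is left, so m = False.
In (NOT c OR m) only NOT c is left, so c = False.
Set r = False.
All clauses satisfied.

r: False; u: True; c: False; s: False; m: False; v: False; w: True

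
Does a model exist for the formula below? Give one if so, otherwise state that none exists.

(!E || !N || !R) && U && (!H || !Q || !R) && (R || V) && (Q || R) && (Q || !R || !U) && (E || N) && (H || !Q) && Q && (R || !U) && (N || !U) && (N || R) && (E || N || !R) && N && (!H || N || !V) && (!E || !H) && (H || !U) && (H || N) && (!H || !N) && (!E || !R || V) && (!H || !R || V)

Case U = True:
  (Q) forces Q = True.
  (H || !Q) forces H = True.
  (!H || !Q || !R) forces R = False.
  Clause (R || !U) is falsified — contradiction.
Case U = False:
  Clause (U) is falsified — contradiction.
Both cases fail, so the formula is unsatisfiable.

No satisfying assignment exists.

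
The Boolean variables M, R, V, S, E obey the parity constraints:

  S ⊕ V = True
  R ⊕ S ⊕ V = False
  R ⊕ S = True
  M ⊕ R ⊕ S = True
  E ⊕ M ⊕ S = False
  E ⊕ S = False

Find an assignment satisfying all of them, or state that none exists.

M = False; R = True; V = True; S = False; E = False

S ⊕ V = F ⊕ T = True ✓
R ⊕ S ⊕ V = T ⊕ F ⊕ T = False ✓
R ⊕ S = T ⊕ F = True ✓
M ⊕ R ⊕ S = F ⊕ T ⊕ F = True ✓
E ⊕ M ⊕ S = F ⊕ F ⊕ F = False ✓
E ⊕ S = F ⊕ F = False ✓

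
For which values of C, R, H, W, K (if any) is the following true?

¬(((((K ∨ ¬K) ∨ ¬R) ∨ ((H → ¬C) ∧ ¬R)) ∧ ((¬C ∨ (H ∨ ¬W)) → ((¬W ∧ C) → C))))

Case C = True: the formula simplifies to ¬((((K ∨ ¬K) ∨ ¬R) ∨ (¬H ∧ ¬R))).
  K = True: this becomes ¬((True ∨ (¬H ∧ ¬R))) = False.
  K = False: this becomes ¬((True ∨ (¬H ∧ ¬R))) = False.
Case C = False: the formula simplifies to ¬((((K ∨ ¬K) ∨ ¬R) ∨ ¬R)).
  K = True: this becomes ¬((True ∨ ¬R)) = False.
  K = False: this becomes ¬((True ∨ ¬R)) = False.
Both cases fail — unsatisfiable.

Unsatisfiable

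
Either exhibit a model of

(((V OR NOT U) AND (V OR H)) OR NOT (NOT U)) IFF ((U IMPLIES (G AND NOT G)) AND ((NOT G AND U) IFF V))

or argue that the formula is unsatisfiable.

U=F, H=T, G=T, V=F

  (((V OR NOT U) AND (V OR H)) OR NOT (NOT U)) IFF ((U IMPLIES (G AND NOT G)) AND ((NOT G AND U) IFF V)) = True
    ((V OR NOT U) AND (V OR H)) OR NOT (NOT U) = True
      (V OR NOT U) AND (V OR H) = True
        V OR NOT U = True
          NOT U = True
        V OR H = True
      NOT (NOT U) = False
        NOT U = True
    (U IMPLIES (G AND NOT G)) AND ((NOT G AND U) IFF V) = True
      U IMPLIES (G AND NOT G) = True
        G AND NOT G = False
          NOT G = False
      (NOT G AND U) IFF V = True
        NOT G AND U = False
          NOT G = False
The formula evaluates to True.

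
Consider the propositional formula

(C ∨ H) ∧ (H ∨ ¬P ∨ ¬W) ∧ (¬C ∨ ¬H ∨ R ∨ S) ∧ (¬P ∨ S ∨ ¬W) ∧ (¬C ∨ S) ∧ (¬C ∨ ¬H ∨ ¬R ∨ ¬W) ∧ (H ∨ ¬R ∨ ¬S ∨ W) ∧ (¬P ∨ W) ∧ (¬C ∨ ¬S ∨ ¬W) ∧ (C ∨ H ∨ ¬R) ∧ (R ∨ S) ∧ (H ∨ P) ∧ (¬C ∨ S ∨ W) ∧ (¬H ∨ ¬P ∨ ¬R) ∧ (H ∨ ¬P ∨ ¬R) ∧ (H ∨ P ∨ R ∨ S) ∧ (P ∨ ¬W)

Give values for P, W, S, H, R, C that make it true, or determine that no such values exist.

P = False, W = False, S = True, H = True, R = True, C = True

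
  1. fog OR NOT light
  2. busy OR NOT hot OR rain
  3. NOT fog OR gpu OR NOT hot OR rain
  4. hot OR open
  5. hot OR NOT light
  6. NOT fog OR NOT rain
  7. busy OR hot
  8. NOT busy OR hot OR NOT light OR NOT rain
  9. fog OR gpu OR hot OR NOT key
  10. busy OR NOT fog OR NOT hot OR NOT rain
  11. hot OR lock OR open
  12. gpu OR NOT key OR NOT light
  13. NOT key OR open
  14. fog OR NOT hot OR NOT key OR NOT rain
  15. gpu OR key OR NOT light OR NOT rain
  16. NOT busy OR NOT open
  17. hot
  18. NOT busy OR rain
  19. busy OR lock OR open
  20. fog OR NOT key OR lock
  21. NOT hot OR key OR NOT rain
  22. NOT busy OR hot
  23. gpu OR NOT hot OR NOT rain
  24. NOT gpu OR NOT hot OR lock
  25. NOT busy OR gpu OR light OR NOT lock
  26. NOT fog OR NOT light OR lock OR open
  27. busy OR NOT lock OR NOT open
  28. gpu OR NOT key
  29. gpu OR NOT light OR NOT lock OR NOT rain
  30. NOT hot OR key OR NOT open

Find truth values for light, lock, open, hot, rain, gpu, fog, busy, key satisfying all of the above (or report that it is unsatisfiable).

Case rain = True:
  (NOT fog OR NOT rain) forces fog = False.
  (fog OR NOT light) forces light = False.
  (hot) forces hot = True.
  (fog OR NOT hot OR NOT key OR NOT rain) forces key = False.
  Clause (NOT hot OR key OR NOT rain) is falsified — contradiction.
Case rain = False:
  (hot) forces hot = True.
  (busy OR NOT hot OR rain) forces busy = True.
  Clause (NOT busy OR rain) is falsified — contradiction.
Both cases fail, so the formula is unsatisfiable.

The formula is unsatisfiable.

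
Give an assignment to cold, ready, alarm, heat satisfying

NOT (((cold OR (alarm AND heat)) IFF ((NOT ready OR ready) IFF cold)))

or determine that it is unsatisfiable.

cold: False, ready: True, alarm: True, heat: True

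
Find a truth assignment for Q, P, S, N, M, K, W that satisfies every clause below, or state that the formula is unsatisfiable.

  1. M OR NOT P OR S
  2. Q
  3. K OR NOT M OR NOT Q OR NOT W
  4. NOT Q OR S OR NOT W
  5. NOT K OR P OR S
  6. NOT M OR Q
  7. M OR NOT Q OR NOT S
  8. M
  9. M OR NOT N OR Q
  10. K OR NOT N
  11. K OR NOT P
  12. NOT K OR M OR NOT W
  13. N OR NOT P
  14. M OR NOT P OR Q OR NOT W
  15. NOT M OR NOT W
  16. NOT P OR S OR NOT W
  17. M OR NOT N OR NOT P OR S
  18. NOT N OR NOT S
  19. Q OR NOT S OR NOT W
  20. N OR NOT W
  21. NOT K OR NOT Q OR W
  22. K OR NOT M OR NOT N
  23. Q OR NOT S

Q = True; P = False; S = False; N = False; M = True; K = False; W = False

Unit clause (Q) forces Q = True.
Unit clause (M) forces M = True.
In (NOT M OR NOT W) only NOT W is left, so W = False.
In (NOT K OR NOT Q OR W) only NOT K is left, so K = False.
In (K OR NOT M OR NOT N) only NOT N is left, so N = False.
In (K OR NOT P) only NOT P is left, so P = False.
Set S = False.
All clauses satisfied.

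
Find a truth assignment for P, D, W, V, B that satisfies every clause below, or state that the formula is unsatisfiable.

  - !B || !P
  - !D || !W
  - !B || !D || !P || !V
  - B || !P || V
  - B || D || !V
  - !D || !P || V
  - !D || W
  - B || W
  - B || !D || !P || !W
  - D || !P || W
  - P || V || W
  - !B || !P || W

P: False, D: False, W: True, V: False, B: False

Set P = False.
Try D = True:
  (!D || !W) forces W = False.
  clause (!D || W) is falsified — backtrack.
So D = False.
Set W = True.
Set V = False.
Set B = False.
All clauses satisfied.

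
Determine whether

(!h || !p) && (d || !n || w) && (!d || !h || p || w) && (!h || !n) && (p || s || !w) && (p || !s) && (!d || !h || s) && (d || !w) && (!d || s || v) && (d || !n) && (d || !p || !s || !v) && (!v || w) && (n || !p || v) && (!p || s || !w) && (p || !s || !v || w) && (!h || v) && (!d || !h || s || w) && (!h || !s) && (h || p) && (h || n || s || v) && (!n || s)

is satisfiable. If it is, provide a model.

Set s = True.
  then (p || !s) forces p = True.
  then (!h || !s) forces h = False.
Try d = False:
  (d || !w) forces w = False.
  (d || !n || w) forces n = False.
  (d || !p || !s || !v) forces v = False.
  clause (n || !p || v) is falsified — backtrack.
So d = True.
Set n = True.
Set v = True.
  then (!v || w) forces w = True.
All clauses satisfied.

s: True; d: True; n: True; h: False; v: True; w: True; p: True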